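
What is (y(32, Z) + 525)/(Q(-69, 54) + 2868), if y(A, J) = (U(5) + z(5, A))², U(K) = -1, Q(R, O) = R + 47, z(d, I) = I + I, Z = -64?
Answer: 2247/1423 ≈ 1.5791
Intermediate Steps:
z(d, I) = 2*I
Q(R, O) = 47 + R
y(A, J) = (-1 + 2*A)²
(y(32, Z) + 525)/(Q(-69, 54) + 2868) = ((-1 + 2*32)² + 525)/((47 - 69) + 2868) = ((-1 + 64)² + 525)/(-22 + 2868) = (63² + 525)/2846 = (3969 + 525)*(1/2846) = 4494*(1/2846) = 2247/1423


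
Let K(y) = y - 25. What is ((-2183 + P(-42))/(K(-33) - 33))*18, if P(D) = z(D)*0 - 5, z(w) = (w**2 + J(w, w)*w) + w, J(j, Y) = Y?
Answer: 39384/91 ≈ 432.79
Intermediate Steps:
K(y) = -25 + y
z(w) = w + 2*w**2 (z(w) = (w**2 + w*w) + w = (w**2 + w**2) + w = 2*w**2 + w = w + 2*w**2)
P(D) = -5 (P(D) = (D*(1 + 2*D))*0 - 5 = 0 - 5 = -5)
((-2183 + P(-42))/(K(-33) - 33))*18 = ((-2183 - 5)/((-25 - 33) - 33))*18 = -2188/(-58 - 33)*18 = -2188/(-91)*18 = -2188*(-1/91)*18 = (2188/91)*18 = 39384/91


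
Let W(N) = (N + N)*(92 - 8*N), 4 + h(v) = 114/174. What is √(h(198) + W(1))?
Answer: 5*√5539/29 ≈ 12.832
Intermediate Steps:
h(v) = -97/29 (h(v) = -4 + 114/174 = -4 + 114*(1/174) = -4 + 19/29 = -97/29)
W(N) = 2*N*(92 - 8*N) (W(N) = (2*N)*(92 - 8*N) = 2*N*(92 - 8*N))
√(h(198) + W(1)) = √(-97/29 + 8*1*(23 - 2*1)) = √(-97/29 + 8*1*(23 - 2)) = √(-97/29 + 8*1*21) = √(-97/29 + 168) = √(4775/29) = 5*√5539/29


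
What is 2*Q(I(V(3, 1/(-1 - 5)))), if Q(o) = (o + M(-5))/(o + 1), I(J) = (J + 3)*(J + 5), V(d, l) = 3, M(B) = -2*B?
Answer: 116/49 ≈ 2.3673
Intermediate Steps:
I(J) = (3 + J)*(5 + J)
Q(o) = (10 + o)/(1 + o) (Q(o) = (o - 2*(-5))/(o + 1) = (o + 10)/(1 + o) = (10 + o)/(1 + o))
2*Q(I(V(3, 1/(-1 - 5)))) = 2*((10 + (15 + 3² + 8*3))/(1 + (15 + 3² + 8*3))) = 2*((10 + (15 + 9 + 24))/(1 + (15 + 9 + 24))) = 2*((10 + 48)/(1 + 48)) = 2*(58/49) = 116/49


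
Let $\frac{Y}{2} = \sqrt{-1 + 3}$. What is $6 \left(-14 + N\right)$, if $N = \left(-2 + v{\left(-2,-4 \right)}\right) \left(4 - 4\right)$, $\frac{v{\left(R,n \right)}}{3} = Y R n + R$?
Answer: $-84$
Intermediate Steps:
$Y = 2 \sqrt{2}$ ($Y = 2 \sqrt{-1 + 3} = 2 \sqrt{2} \approx 2.8284$)
$v{\left(R,n \right)} = 3 R + 6 R n \sqrt{2}$ ($v{\left(R,n \right)} = 3 \left(2 \sqrt{2} R n + R\right) = 3 \left(2 R \sqrt{2} n + R\right) = 3 \left(2 R n \sqrt{2} + R\right) = 3 \left(R + 2 R n \sqrt{2}\right) = 3 R + 6 R n \sqrt{2}$)
$N = 0$ ($N = \left(-2 + 3 \left(-2\right) \left(1 + 2 \left(-4\right) \sqrt{2}\right)\right) \left(4 - 4\right) = \left(-2 + 3 \left(-2\right) \left(1 - 8 \sqrt{2}\right)\right) 0 = \left(-2 - \left(6 - 48 \sqrt{2}\right)\right) 0 = \left(-8 + 48 \sqrt{2}\right) 0 = 0$)
$6 \left(-14 + N\right) = 6 \left(-14 + 0\right) = 6 \left(-14\right) = -84$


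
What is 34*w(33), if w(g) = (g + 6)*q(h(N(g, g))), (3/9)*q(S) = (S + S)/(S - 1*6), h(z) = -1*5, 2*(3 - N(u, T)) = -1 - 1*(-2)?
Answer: 39780/11 ≈ 3616.4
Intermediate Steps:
N(u, T) = 5/2 (N(u, T) = 3 - (-1 - 1*(-2))/2 = 3 - (-1 + 2)/2 = 3 - ½*1 = 3 - ½ = 5/2)
h(z) = -5
q(S) = 6*S/(-6 + S) (q(S) = 3*((S + S)/(S - 1*6)) = 3*((2*S)/(S - 6)) = 3*((2*S)/(-6 + S)) = 3*(2*S/(-6 + S)) = 6*S/(-6 + S))
w(g) = 180/11 + 30*g/11 (w(g) = (g + 6)*(6*(-5)/(-6 - 5)) = (6 + g)*(6*(-5)/(-11)) = (6 + g)*(6*(-5)*(-1/11)) = (6 + g)*(30/11) = 180/11 + 30*g/11)
34*w(33) = 34*(180/11 + (30/11)*33) = 34*(180/11 + 90) = 34*(1170/11) = 39780/11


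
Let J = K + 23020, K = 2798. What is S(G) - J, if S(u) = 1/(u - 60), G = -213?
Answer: -7048315/273 ≈ -25818.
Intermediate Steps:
J = 25818 (J = 2798 + 23020 = 25818)
S(u) = 1/(-60 + u)
S(G) - J = 1/(-60 - 213) - 1*25818 = 1/(-273) - 25818 = -1/273 - 25818 = -7048315/273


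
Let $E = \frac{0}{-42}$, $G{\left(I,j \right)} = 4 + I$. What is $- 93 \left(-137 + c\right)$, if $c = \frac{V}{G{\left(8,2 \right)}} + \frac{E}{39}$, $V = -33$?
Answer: $\frac{51987}{4} \approx 12997.0$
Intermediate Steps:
$E = 0$ ($E = 0 \left(- \frac{1}{42}\right) = 0$)
$c = - \frac{11}{4}$ ($c = - \frac{33}{4 + 8} + \frac{0}{39} = - \frac{33}{12} + 0 \cdot \frac{1}{39} = \left(-33\right) \frac{1}{12} + 0 = - \frac{11}{4} + 0 = - \frac{11}{4} \approx -2.75$)
$- 93 \left(-137 + c\right) = - 93 \left(-137 - \frac{11}{4}\right) = \left(-93\right) \left(- \frac{559}{4}\right) = \frac{51987}{4}$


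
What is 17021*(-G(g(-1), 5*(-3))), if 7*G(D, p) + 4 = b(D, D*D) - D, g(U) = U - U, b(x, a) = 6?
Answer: -34042/7 ≈ -4863.1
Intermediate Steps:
g(U) = 0
G(D, p) = 2/7 - D/7 (G(D, p) = -4/7 + (6 - D)/7 = -4/7 + (6/7 - D/7) = 2/7 - D/7)
17021*(-G(g(-1), 5*(-3))) = 17021*(-(2/7 - 1/7*0)) = 17021*(-(2/7 + 0)) = 17021*(-1*2/7) = 17021*(-2/7) = -34042/7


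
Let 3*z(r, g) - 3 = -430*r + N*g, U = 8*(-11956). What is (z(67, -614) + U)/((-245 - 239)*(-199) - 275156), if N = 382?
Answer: 183433/178840 ≈ 1.0257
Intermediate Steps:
U = -95648
z(r, g) = 1 - 430*r/3 + 382*g/3 (z(r, g) = 1 + (-430*r + 382*g)/3 = 1 + (-430*r/3 + 382*g/3) = 1 - 430*r/3 + 382*g/3)
(z(67, -614) + U)/((-245 - 239)*(-199) - 275156) = ((1 - 430/3*67 + (382/3)*(-614)) - 95648)/((-245 - 239)*(-199) - 275156) = ((1 - 28810/3 - 234548/3) - 95648)/(-484*(-199) - 275156) = (-87785 - 95648)/(96316 - 275156) = -183433/(-178840) = -183433*(-1/178840) = 183433/178840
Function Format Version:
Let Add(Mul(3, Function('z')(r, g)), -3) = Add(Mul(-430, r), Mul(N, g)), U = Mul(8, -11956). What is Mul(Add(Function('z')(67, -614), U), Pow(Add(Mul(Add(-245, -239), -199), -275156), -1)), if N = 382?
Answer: Rational(183433, 178840) ≈ 1.0257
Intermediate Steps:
U = -95648
Function('z')(r, g) = Add(1, Mul(Rational(-430, 3), r), Mul(Rational(382, 3), g)) (Function('z')(r, g) = Add(1, Mul(Rational(1, 3), Add(Mul(-430, r), Mul(382, g)))) = Add(1, Add(Mul(Rational(-430, 3), r), Mul(Rational(382, 3), g))) = Add(1, Mul(Rational(-430, 3), r), Mul(Rational(382, 3), g)))
Mul(Add(Function('z')(67, -614), U), Pow(Add(Mul(Add(-245, -239), -199), -275156), -1)) = Mul(Add(Add(1, Mul(Rational(-430, 3), 67), Mul(Rational(382, 3), -614)), -95648), Pow(Add(Mul(Add(-245, -239), -199), -275156), -1)) = Mul(Add(Add(1, Rational(-28810, 3), Rational(-234548, 3)), -95648), Pow(Add(Mul(-484, -199), -275156), -1)) = Mul(Add(-87785, -95648), Pow(Add(96316, -275156), -1)) = Mul(-183433, Pow(-178840, -1)) = Mul(-183433, Rational(-1, 178840)) = Rational(183433, 178840)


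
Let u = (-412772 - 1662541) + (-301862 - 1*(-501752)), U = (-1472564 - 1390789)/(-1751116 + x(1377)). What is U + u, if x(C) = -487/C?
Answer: -4522179567281556/2411287219 ≈ -1.8754e+6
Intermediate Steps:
U = 3942837081/2411287219 (U = (-1472564 - 1390789)/(-1751116 - 487/1377) = -2863353/(-1751116 - 487*1/1377) = -2863353/(-1751116 - 487/1377) = -2863353/(-2411287219/1377) = -2863353*(-1377/2411287219) = 3942837081/2411287219 ≈ 1.6352)
u = -1875423 (u = -2075313 + (-301862 + 501752) = -2075313 + 199890 = -1875423)
U + u = 3942837081/2411287219 - 1875423 = -4522179567281556/2411287219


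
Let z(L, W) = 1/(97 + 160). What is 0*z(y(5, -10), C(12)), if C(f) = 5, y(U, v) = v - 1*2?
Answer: 0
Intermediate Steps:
y(U, v) = -2 + v (y(U, v) = v - 2 = -2 + v)
z(L, W) = 1/257
0*z(y(5, -10), C(12)) = 0*(1/257) = 0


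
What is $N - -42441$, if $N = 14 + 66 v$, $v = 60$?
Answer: $46415$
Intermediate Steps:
$N = 3974$ ($N = 14 + 66 \cdot 60 = 14 + 3960 = 3974$)
$N - -42441 = 3974 - -42441 = 3974 + 42441 = 46415$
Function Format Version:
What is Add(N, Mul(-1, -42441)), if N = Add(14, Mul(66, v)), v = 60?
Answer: 46415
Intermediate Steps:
N = 3974 (N = Add(14, Mul(66, 60)) = Add(14, 3960) = 3974)
Add(N, Mul(-1, -42441)) = Add(3974, Mul(-1, -42441)) = Add(3974, 42441) = 46415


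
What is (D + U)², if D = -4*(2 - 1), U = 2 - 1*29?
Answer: 961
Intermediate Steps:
U = -27 (U = 2 - 29 = -27)
D = -4 (D = -4*1 = -4)
(D + U)² = (-4 - 27)² = (-31)² = 961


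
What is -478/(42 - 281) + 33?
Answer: 35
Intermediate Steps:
-478/(42 - 281) + 33 = -478/(-239) + 33 = -1/239*(-478) + 33 = 2 + 33 = 35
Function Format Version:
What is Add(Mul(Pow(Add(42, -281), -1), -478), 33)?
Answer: 35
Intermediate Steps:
Add(Mul(Pow(Add(42, -281), -1), -478), 33) = Add(Mul(Pow(-239, -1), -478), 33) = Add(Mul(Rational(-1, 239), -478), 33) = Add(2, 33) = 35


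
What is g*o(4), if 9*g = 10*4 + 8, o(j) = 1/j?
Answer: 4/3 ≈ 1.3333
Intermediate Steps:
g = 16/3 (g = (10*4 + 8)/9 = (40 + 8)/9 = (⅑)*48 = 16/3 ≈ 5.3333)
g*o(4) = (16/3)/4 = (16/3)*(¼) = 4/3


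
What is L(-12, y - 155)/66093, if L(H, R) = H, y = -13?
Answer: -4/22031 ≈ -0.00018156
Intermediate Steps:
L(-12, y - 155)/66093 = -12/66093 = -12*1/66093 = -4/22031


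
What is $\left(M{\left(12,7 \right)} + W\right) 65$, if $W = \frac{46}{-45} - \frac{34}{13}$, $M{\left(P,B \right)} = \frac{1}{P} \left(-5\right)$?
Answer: $- \frac{9487}{36} \approx -263.53$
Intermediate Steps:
$M{\left(P,B \right)} = - \frac{5}{P}$
$W = - \frac{2128}{585}$ ($W = 46 \left(- \frac{1}{45}\right) - \frac{34}{13} = - \frac{46}{45} - \frac{34}{13} = - \frac{2128}{585} \approx -3.6376$)
$\left(M{\left(12,7 \right)} + W\right) 65 = \left(- \frac{5}{12} - \frac{2128}{585}\right) 65 = \left(- \frac{9487}{2340}\right) 65 = - \frac{9487}{36}$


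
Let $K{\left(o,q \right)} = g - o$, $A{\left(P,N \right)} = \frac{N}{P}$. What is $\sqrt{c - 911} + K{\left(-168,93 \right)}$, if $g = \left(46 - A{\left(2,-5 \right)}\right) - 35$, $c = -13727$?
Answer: $\frac{363}{2} + i \sqrt{14638} \approx 181.5 + 120.99 i$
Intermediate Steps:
$g = \frac{27}{2}$ ($g = \left(46 - - \frac{5}{2}\right) - 35 = \left(46 + \frac{5}{2}\right) - 35 = \frac{97}{2} - 35 = \frac{27}{2} \approx 13.5$)
$K{\left(o,q \right)} = \frac{27}{2} - o$
$\sqrt{c - 911} + K{\left(-168,93 \right)} = \sqrt{-13727 - 911} + \left(\frac{27}{2} - -168\right) = \sqrt{-14638} + \left(\frac{27}{2} + 168\right) = i \sqrt{14638} + \frac{363}{2} = \frac{363}{2} + i \sqrt{14638}$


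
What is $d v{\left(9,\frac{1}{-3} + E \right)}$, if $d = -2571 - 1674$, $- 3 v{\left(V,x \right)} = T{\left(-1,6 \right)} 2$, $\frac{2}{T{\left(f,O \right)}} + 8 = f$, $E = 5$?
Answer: $- \frac{5660}{9} \approx -628.89$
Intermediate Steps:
$T{\left(f,O \right)} = \frac{2}{-8 + f}$
$v{\left(V,x \right)} = \frac{4}{27}$ ($v{\left(V,x \right)} = - \frac{\frac{2}{-8 - 1} \cdot 2}{3} = - \frac{\frac{2}{-9} \cdot 2}{3} = - \frac{2 \left(- \frac{1}{9}\right) 2}{3} = - \frac{\left(- \frac{2}{9}\right) 2}{3} = \left(- \frac{1}{3}\right) \left(- \frac{4}{9}\right) = \frac{4}{27}$)
$d = -4245$
$d v{\left(9,\frac{1}{-3} + E \right)} = \left(-4245\right) \frac{4}{27} = - \frac{5660}{9}$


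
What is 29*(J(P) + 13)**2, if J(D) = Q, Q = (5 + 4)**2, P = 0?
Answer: 256244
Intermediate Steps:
Q = 81 (Q = 9**2 = 81)
J(D) = 81
29*(J(P) + 13)**2 = 29*(81 + 13)**2 = 29*94**2 = 29*8836 = 256244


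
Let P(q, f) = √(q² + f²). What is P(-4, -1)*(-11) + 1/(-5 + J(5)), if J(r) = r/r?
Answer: -¼ - 11*√17 ≈ -45.604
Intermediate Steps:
J(r) = 1
P(q, f) = √(f² + q²)
P(-4, -1)*(-11) + 1/(-5 + J(5)) = √((-1)² + (-4)²)*(-11) + 1/(-5 + 1) = √(1 + 16)*(-11) + 1/(-4) = √17*(-11) - ¼ = -11*√17 - ¼ = -¼ - 11*√17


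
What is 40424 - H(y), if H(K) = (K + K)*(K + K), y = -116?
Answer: -13400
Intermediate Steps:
H(K) = 4*K² (H(K) = (2*K)*(2*K) = 4*K²)
40424 - H(y) = 40424 - 4*(-116)² = 40424 - 4*13456 = 40424 - 1*53824 = 40424 - 53824 = -13400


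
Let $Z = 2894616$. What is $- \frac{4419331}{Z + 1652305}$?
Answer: $- \frac{4419331}{4546921} \approx -0.97194$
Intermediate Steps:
$- \frac{4419331}{Z + 1652305} = - \frac{4419331}{2894616 + 1652305} = - \frac{4419331}{4546921}$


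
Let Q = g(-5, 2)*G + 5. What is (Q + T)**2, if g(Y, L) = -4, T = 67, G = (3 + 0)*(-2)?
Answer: 9216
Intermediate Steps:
G = -6 (G = 3*(-2) = -6)
Q = 29 (Q = -4*(-6) + 5 = 24 + 5 = 29)
(Q + T)**2 = (29 + 67)**2 = 96**2 = 9216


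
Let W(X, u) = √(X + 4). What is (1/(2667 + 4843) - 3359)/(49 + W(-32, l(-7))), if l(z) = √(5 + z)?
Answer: -176582623/2605970 + 3603727*I*√7/1302985 ≈ -67.761 + 7.3175*I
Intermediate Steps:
W(X, u) = √(4 + X)
(1/(2667 + 4843) - 3359)/(49 + W(-32, l(-7))) = (1/(2667 + 4843) - 3359)/(49 + √(4 - 32)) = (1/7510 - 3359)/(49 + √(-28)) = (1/7510 - 3359)/(49 + 2*I*√7) = -25226089/(7510*(49 + 2*I*√7))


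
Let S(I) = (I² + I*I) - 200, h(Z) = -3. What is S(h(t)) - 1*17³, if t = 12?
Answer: -5095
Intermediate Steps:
S(I) = -200 + 2*I² (S(I) = (I² + I²) - 200 = 2*I² - 200 = -200 + 2*I²)
S(h(t)) - 1*17³ = (-200 + 2*(-3)²) - 1*17³ = (-200 + 2*9) - 1*4913 = (-200 + 18) - 4913 = -182 - 4913 = -5095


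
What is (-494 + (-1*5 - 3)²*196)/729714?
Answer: 6025/364857 ≈ 0.016513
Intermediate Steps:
(-494 + (-1*5 - 3)²*196)/729714 = (-494 + (-5 - 3)²*196)*(1/729714) = (-494 + (-8)²*196)*(1/729714) = (-494 + 64*196)*(1/729714) = (-494 + 12544)*(1/729714) = 12050*(1/729714) = 6025/364857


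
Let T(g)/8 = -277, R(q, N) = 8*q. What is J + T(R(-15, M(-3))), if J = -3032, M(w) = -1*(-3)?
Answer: -5248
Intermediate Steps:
M(w) = 3
T(g) = -2216 (T(g) = 8*(-277) = -2216)
J + T(R(-15, M(-3))) = -3032 - 2216 = -5248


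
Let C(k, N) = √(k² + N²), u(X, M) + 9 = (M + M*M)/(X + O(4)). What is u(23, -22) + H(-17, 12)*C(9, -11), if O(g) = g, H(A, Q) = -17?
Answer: 73/9 - 17*√202 ≈ -233.50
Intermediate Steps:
u(X, M) = -9 + (M + M²)/(4 + X) (u(X, M) = -9 + (M + M*M)/(X + 4) = -9 + (M + M²)/(4 + X))
C(k, N) = √(N² + k²)
u(23, -22) + H(-17, 12)*C(9, -11) = (-36 - 22 + (-22)² - 9*23)/(4 + 23) - 17*√((-11)² + 9²) = (-36 - 22 + 484 - 207)/27 - 17*√(121 + 81) = (1/27)*219 - 17*√202 = 73/9 - 17*√202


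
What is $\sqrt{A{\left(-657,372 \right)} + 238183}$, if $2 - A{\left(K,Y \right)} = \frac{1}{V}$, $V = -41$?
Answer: $\frac{\sqrt{400389026}}{41} \approx 488.04$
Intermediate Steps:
$A{\left(K,Y \right)} = \frac{83}{41}$ ($A{\left(K,Y \right)} = 2 - \frac{1}{-41} = 2 - - \frac{1}{41} = 2 + \frac{1}{41} = \frac{83}{41}$)
$\sqrt{A{\left(-657,372 \right)} + 238183} = \sqrt{\frac{83}{41} + 238183} = \sqrt{\frac{9765586}{41}} = \frac{\sqrt{400389026}}{41}$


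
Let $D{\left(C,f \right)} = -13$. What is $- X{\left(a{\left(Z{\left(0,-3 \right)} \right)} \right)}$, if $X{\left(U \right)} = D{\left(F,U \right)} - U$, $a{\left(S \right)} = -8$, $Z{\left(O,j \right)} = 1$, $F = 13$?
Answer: $5$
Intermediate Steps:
$X{\left(U \right)} = -13 - U$
$- X{\left(a{\left(Z{\left(0,-3 \right)} \right)} \right)} = - (-13 - -8) = - (-13 + 8) = \left(-1\right) \left(-5\right) = 5$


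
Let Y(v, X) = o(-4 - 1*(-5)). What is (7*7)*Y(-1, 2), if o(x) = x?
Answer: 49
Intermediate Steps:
Y(v, X) = 1 (Y(v, X) = -4 - 1*(-5) = -4 + 5 = 1)
(7*7)*Y(-1, 2) = (7*7)*1 = 49*1 = 49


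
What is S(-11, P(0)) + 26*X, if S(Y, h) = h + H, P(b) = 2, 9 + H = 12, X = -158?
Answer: -4103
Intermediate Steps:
H = 3 (H = -9 + 12 = 3)
S(Y, h) = 3 + h (S(Y, h) = h + 3 = 3 + h)
S(-11, P(0)) + 26*X = (3 + 2) + 26*(-158) = 5 - 4108 = -4103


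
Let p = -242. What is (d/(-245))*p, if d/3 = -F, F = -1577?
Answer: 1144902/245 ≈ 4673.1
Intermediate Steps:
d = 4731 (d = 3*(-1*(-1577)) = 3*1577 = 4731)
(d/(-245))*p = (4731/(-245))*(-242) = (4731*(-1/245))*(-242) = -4731/245*(-242) = 1144902/245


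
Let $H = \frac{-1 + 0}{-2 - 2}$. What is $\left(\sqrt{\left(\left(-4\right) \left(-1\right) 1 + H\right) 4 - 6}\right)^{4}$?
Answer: $121$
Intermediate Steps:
$H = \frac{1}{4}$ ($H = - \frac{1}{-4} = \left(-1\right) \left(- \frac{1}{4}\right) = \frac{1}{4} \approx 0.25$)
$\left(\sqrt{\left(\left(-4\right) \left(-1\right) 1 + H\right) 4 - 6}\right)^{4} = \left(\sqrt{\left(\left(-4\right) \left(-1\right) 1 + \frac{1}{4}\right) 4 - 6}\right)^{4} = \left(\sqrt{\left(4 \cdot 1 + \frac{1}{4}\right) 4 - 6}\right)^{4} = \left(\sqrt{\left(4 + \frac{1}{4}\right) 4 - 6}\right)^{4} = \left(\sqrt{\frac{17}{4} \cdot 4 - 6}\right)^{4} = \left(\sqrt{17 - 6}\right)^{4} = \left(\sqrt{11}\right)^{4} = 121$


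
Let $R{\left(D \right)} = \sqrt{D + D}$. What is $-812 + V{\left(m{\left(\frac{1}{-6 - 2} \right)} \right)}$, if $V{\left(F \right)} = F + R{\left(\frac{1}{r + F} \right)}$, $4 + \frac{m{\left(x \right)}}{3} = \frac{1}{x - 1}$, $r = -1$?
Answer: $- \frac{2480}{3} + \frac{i \sqrt{282}}{47} \approx -826.67 + 0.3573 i$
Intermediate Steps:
$m{\left(x \right)} = -12 + \frac{3}{-1 + x}$ ($m{\left(x \right)} = -12 + \frac{3}{x - 1} = -12 + \frac{3}{-1 + x}$)
$R{\left(D \right)} = \sqrt{2} \sqrt{D}$ ($R{\left(D \right)} = \sqrt{2 D} = \sqrt{2} \sqrt{D}$)
$V{\left(F \right)} = F + \sqrt{2} \sqrt{\frac{1}{-1 + F}}$
$-812 + V{\left(m{\left(\frac{1}{-6 - 2} \right)} \right)} = -812 + \left(\frac{3 \left(5 - \frac{4}{-6 - 2}\right)}{-1 + \frac{1}{-6 - 2}} + \sqrt{2} \sqrt{\frac{1}{-1 + \frac{3 \left(5 - \frac{4}{-6 - 2}\right)}{-1 + \frac{1}{-6 - 2}}}}\right) = -812 + \left(\frac{3 \left(5 - \frac{4}{-8}\right)}{-1 + \frac{1}{-8}} + \sqrt{2} \sqrt{\frac{1}{-1 + \frac{3 \left(5 - \frac{4}{-8}\right)}{-1 + \frac{1}{-8}}}}\right) = -812 + \left(\frac{3 \left(5 - - \frac{1}{2}\right)}{-1 - \frac{1}{8}} + \sqrt{2} \sqrt{\frac{1}{-1 + \frac{3 \left(5 - - \frac{1}{2}\right)}{-1 - \frac{1}{8}}}}\right) = -812 + \left(\frac{3 \left(5 + \frac{1}{2}\right)}{- \frac{9}{8}} + \sqrt{2} \sqrt{\frac{1}{-1 + \frac{3 \left(5 + \frac{1}{2}\right)}{- \frac{9}{8}}}}\right) = -812 + \left(3 \left(- \frac{8}{9}\right) \frac{11}{2} + \sqrt{2} \sqrt{\frac{1}{-1 + 3 \left(- \frac{8}{9}\right) \frac{11}{2}}}\right) = -812 - \left(\frac{44}{3} - \sqrt{2} \sqrt{\frac{1}{-1 - \frac{44}{3}}}\right) = -812 - \left(\frac{44}{3} - \sqrt{2} \sqrt{\frac{1}{- \frac{47}{3}}}\right) = -812 - \left(\frac{44}{3} - \sqrt{2} \sqrt{- \frac{3}{47}}\right) = -812 - \left(\frac{44}{3} - \sqrt{2} \frac{i \sqrt{141}}{47}\right) = -812 - \left(\frac{44}{3} - \frac{i \sqrt{282}}{47}\right) = - \frac{2480}{3} + \frac{i \sqrt{282}}{47}$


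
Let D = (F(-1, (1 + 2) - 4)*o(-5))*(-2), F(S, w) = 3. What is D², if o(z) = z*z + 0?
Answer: 22500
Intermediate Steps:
o(z) = z² (o(z) = z² + 0 = z²)
D = -150 (D = (3*(-5)²)*(-2) = (3*25)*(-2) = 75*(-2) = -150)
D² = (-150)² = 22500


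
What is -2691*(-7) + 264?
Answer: 19101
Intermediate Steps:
-2691*(-7) + 264 = -207*(-91) + 264 = 18837 + 264 = 19101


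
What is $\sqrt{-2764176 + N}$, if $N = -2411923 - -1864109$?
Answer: $i \sqrt{3311990} \approx 1819.9 i$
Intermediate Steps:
$N = -547814$ ($N = -2411923 + 1864109 = -547814$)
$\sqrt{-2764176 + N} = \sqrt{-2764176 - 547814} = \sqrt{-3311990} = i \sqrt{3311990}$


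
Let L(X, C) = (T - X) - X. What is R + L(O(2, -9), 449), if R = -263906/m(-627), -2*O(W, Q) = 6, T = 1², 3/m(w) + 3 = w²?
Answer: -34582770045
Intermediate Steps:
m(w) = 3/(-3 + w²)
T = 1
O(W, Q) = -3 (O(W, Q) = -½*6 = -3)
L(X, C) = 1 - 2*X (L(X, C) = (1 - X) - X = 1 - 2*X)
R = -34582770052 (R = -263906/(3/(-3 + (-627)²)) = -263906/(3/(-3 + 393129)) = -263906/(3/393126) = -263906/(3*(1/393126)) = -263906/1/131042 = -263906*131042 = -34582770052)
R + L(O(2, -9), 449) = -34582770052 + (1 - 2*(-3)) = -34582770052 + (1 + 6) = -34582770052 + 7 = -34582770045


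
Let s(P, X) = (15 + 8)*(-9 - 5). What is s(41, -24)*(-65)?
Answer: 20930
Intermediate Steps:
s(P, X) = -322 (s(P, X) = 23*(-14) = -322)
s(41, -24)*(-65) = -322*(-65) = 20930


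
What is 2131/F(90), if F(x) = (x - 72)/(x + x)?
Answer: 21310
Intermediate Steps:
F(x) = (-72 + x)/(2*x) (F(x) = (-72 + x)/((2*x)) = (-72 + x)*(1/(2*x)) = (-72 + x)/(2*x))
2131/F(90) = 2131/(((½)*(-72 + 90)/90)) = 2131/(((½)*(1/90)*18)) = 2131/(⅒) = 2131*10 = 21310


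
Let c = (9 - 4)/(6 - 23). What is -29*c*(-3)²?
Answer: 1305/17 ≈ 76.765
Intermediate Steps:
c = -5/17 (c = 5/(-17) = 5*(-1/17) = -5/17 ≈ -0.29412)
-29*c*(-3)² = -29*(-5/17)*(-3)² = (145/17)*9 = 1305/17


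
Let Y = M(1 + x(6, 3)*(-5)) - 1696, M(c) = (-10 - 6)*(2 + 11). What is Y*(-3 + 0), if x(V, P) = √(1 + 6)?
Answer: 5712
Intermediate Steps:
x(V, P) = √7
M(c) = -208 (M(c) = -16*13 = -208)
Y = -1904 (Y = -208 - 1696 = -1904)
Y*(-3 + 0) = -1904*(-3 + 0) = -1904*(-3) = 5712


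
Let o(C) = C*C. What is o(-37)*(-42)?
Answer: -57498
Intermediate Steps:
o(C) = C**2
o(-37)*(-42) = (-37)**2*(-42) = 1369*(-42) = -57498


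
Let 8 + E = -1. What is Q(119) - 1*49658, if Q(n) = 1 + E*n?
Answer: -50728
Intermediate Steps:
E = -9 (E = -8 - 1 = -9)
Q(n) = 1 - 9*n
Q(119) - 1*49658 = (1 - 9*119) - 1*49658 = (1 - 1071) - 49658 = -1070 - 49658 = -50728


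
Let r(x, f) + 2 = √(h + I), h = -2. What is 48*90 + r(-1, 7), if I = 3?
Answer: 4319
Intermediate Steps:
r(x, f) = -1 (r(x, f) = -2 + √(-2 + 3) = -2 + √1 = -2 + 1 = -1)
48*90 + r(-1, 7) = 48*90 - 1 = 4320 - 1 = 4319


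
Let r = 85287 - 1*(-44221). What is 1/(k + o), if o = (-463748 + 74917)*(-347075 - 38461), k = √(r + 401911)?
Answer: 149908348416/22472512924812849177637 - √531419/22472512924812849177637 ≈ 6.6707e-12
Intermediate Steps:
r = 129508 (r = 85287 + 44221 = 129508)
k = √531419 (k = √(129508 + 401911) = √531419 ≈ 728.98)
o = 149908348416 (o = -388831*(-385536) = 149908348416)
1/(k + o) = 1/(√531419 + 149908348416) = 1/(149908348416 + √531419)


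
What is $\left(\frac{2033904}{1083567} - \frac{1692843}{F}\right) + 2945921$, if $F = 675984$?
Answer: $\frac{239756660705911027}{81385994992} \approx 2.9459 \cdot 10^{6}$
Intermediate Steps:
$\left(\frac{2033904}{1083567} - \frac{1692843}{F}\right) + 2945921 = \left(\frac{2033904}{1083567} - \frac{1692843}{675984}\right) + 2945921 = \left(2033904 \cdot \frac{1}{1083567} - \frac{564281}{225328}\right) + 2945921 = \left(\frac{677968}{361189} - \frac{564281}{225328}\right) + 2945921 = - \frac{51046916605}{81385994992} + 2945921 = \frac{239756660705911027}{81385994992}$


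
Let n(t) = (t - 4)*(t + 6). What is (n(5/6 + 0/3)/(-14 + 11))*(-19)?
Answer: -14801/108 ≈ -137.05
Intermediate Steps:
n(t) = (-4 + t)*(6 + t)
(n(5/6 + 0/3)/(-14 + 11))*(-19) = ((-24 + (5/6 + 0/3)**2 + 2*(5/6 + 0/3))/(-14 + 11))*(-19) = ((-24 + (5*(1/6) + 0*(1/3))**2 + 2*(5*(1/6) + 0*(1/3)))/(-3))*(-19) = ((-24 + (5/6 + 0)**2 + 2*(5/6 + 0))*(-1/3))*(-19) = ((-24 + (5/6)**2 + 2*(5/6))*(-1/3))*(-19) = ((-24 + 25/36 + 5/3)*(-1/3))*(-19) = -779/36*(-1/3)*(-19) = (779/108)*(-19) = -14801/108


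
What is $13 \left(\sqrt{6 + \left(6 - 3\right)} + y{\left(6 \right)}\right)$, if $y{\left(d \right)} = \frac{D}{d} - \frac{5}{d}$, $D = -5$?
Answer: $\frac{52}{3} \approx 17.333$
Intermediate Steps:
$y{\left(d \right)} = - \frac{10}{d}$ ($y{\left(d \right)} = - \frac{5}{d} - \frac{5}{d} = - \frac{10}{d}$)
$13 \left(\sqrt{6 + \left(6 - 3\right)} + y{\left(6 \right)}\right) = 13 \left(\sqrt{6 + \left(6 - 3\right)} - \frac{10}{6}\right) = 13 \left(\sqrt{6 + \left(6 - 3\right)} - \frac{5}{3}\right) = 13 \left(\sqrt{6 + 3} - \frac{5}{3}\right) = 13 \left(\sqrt{9} - \frac{5}{3}\right) = 13 \left(3 - \frac{5}{3}\right) = 13 \cdot \frac{4}{3} = \frac{52}{3}$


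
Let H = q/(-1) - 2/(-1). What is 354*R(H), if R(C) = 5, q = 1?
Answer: 1770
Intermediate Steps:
H = 1 (H = 1/(-1) - 2/(-1) = 1*(-1) - 2*(-1) = -1 + 2 = 1)
354*R(H) = 354*5 = 1770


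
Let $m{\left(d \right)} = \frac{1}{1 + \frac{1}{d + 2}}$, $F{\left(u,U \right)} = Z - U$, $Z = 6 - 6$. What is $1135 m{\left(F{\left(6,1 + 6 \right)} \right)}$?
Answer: $\frac{5675}{4} \approx 1418.8$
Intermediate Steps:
$Z = 0$ ($Z = 6 - 6 = 0$)
$F{\left(u,U \right)} = - U$ ($F{\left(u,U \right)} = 0 - U = - U$)
$m{\left(d \right)} = \frac{1}{1 + \frac{1}{2 + d}}$
$1135 m{\left(F{\left(6,1 + 6 \right)} \right)} = 1135 \frac{2 - \left(1 + 6\right)}{3 - \left(1 + 6\right)} = 1135 \frac{2 - 7}{3 - 7} = 1135 \frac{1}{-4} \left(-5\right) = 1135 \left(\left(- \frac{1}{4}\right) \left(-5\right)\right) = 1135 \cdot \frac{5}{4} = \frac{5675}{4}$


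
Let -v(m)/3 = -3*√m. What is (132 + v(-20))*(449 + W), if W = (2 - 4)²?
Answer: 59796 + 8154*I*√5 ≈ 59796.0 + 18233.0*I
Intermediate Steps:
W = 4 (W = (-2)² = 4)
v(m) = 9*√m (v(m) = -(-9)*√m = 9*√m)
(132 + v(-20))*(449 + W) = (132 + 9*√(-20))*(449 + 4) = (132 + 9*(2*I*√5))*453 = (132 + 18*I*√5)*453 = 59796 + 8154*I*√5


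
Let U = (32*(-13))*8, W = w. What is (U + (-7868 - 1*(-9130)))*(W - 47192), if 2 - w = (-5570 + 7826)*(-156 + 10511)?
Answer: 48361072620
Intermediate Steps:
w = -23360878 (w = 2 - (-5570 + 7826)*(-156 + 10511) = 2 - 2256*10355 = 2 - 1*23360880 = 2 - 23360880 = -23360878)
W = -23360878
U = -3328 (U = -416*8 = -3328)
(U + (-7868 - 1*(-9130)))*(W - 47192) = (-3328 + (-7868 - 1*(-9130)))*(-23360878 - 47192) = (-3328 + (-7868 + 9130))*(-23408070) = (-3328 + 1262)*(-23408070) = -2066*(-23408070) = 48361072620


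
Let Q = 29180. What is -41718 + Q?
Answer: -12538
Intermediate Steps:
-41718 + Q = -41718 + 29180 = -12538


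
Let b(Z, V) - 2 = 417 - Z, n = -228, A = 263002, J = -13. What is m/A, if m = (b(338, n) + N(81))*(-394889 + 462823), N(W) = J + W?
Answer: 5061083/131501 ≈ 38.487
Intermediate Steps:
N(W) = -13 + W
b(Z, V) = 419 - Z (b(Z, V) = 2 + (417 - Z) = 419 - Z)
m = 10122166 (m = ((419 - 1*338) + (-13 + 81))*(-394889 + 462823) = ((419 - 338) + 68)*67934 = (81 + 68)*67934 = 149*67934 = 10122166)
m/A = 10122166/263002 = 10122166*(1/263002) = 5061083/131501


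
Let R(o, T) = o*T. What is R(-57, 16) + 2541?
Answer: 1629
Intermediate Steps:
R(o, T) = T*o
R(-57, 16) + 2541 = 16*(-57) + 2541 = -912 + 2541 = 1629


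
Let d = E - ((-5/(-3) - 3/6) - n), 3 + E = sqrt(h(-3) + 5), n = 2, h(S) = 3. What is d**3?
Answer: -13429/216 + 265*sqrt(2)/6 ≈ 0.28980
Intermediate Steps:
E = -3 + 2*sqrt(2) (E = -3 + sqrt(3 + 5) = -3 + sqrt(8) = -3 + 2*sqrt(2) ≈ -0.17157)
d = -13/6 + 2*sqrt(2) (d = (-3 + 2*sqrt(2)) - ((-5/(-3) - 3/6) - 1*2) = (-3 + 2*sqrt(2)) - ((-5*(-1/3) - 3*1/6) - 2) = (-3 + 2*sqrt(2)) - ((5/3 - 1/2) - 2) = (-3 + 2*sqrt(2)) - (7/6 - 2) = (-3 + 2*sqrt(2)) - 1*(-5/6) = (-3 + 2*sqrt(2)) + 5/6 = -13/6 + 2*sqrt(2) ≈ 0.66176)
d**3 = (-13/6 + 2*sqrt(2))**3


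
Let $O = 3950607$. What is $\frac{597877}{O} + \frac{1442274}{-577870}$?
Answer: $- \frac{2676181289164}{1141468633545} \approx -2.3445$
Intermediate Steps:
$\frac{597877}{O} + \frac{1442274}{-577870} = \frac{597877}{3950607} + \frac{1442274}{-577870} = 597877 \cdot \frac{1}{3950607} + 1442274 \left(- \frac{1}{577870}\right) = \frac{597877}{3950607} - \frac{721137}{288935} = - \frac{2676181289164}{1141468633545}$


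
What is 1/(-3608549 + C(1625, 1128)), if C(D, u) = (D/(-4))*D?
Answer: -4/17074821 ≈ -2.3426e-7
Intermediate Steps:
C(D, u) = -D**2/4 (C(D, u) = (D*(-1/4))*D = (-D/4)*D = -D**2/4)
1/(-3608549 + C(1625, 1128)) = 1/(-3608549 - 1/4*1625**2) = 1/(-3608549 - 1/4*2640625) = 1/(-3608549 - 2640625/4) = 1/(-17074821/4) = -4/17074821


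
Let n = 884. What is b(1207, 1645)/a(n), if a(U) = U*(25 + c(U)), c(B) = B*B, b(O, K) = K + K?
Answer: 1645/345414602 ≈ 4.7624e-6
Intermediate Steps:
b(O, K) = 2*K
c(B) = B**2
a(U) = U*(25 + U**2)
b(1207, 1645)/a(n) = (2*1645)/((884*(25 + 884**2))) = 3290/((884*(25 + 781456))) = 3290/((884*781481)) = 3290/690829204 = 3290*(1/690829204) = 1645/345414602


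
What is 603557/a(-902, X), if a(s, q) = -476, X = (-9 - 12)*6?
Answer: -603557/476 ≈ -1268.0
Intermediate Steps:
X = -126 (X = -21*6 = -126)
603557/a(-902, X) = 603557/(-476) = 603557*(-1/476) = -603557/476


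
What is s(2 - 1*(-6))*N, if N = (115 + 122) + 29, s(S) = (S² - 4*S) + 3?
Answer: 9310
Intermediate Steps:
s(S) = 3 + S² - 4*S
N = 266 (N = 237 + 29 = 266)
s(2 - 1*(-6))*N = (3 + (2 - 1*(-6))² - 4*(2 - 1*(-6)))*266 = (3 + (2 + 6)² - 4*(2 + 6))*266 = (3 + 8² - 4*8)*266 = (3 + 64 - 32)*266 = 35*266 = 9310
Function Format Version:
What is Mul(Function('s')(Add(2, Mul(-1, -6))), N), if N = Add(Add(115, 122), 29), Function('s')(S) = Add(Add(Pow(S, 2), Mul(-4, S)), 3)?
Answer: 9310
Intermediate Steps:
Function('s')(S) = Add(3, Pow(S, 2), Mul(-4, S))
N = 266 (N = Add(237, 29) = 266)
Mul(Function('s')(Add(2, Mul(-1, -6))), N) = Mul(Add(3, Pow(Add(2, Mul(-1, -6)), 2), Mul(-4, Add(2, Mul(-1, -6)))), 266) = Mul(Add(3, Pow(Add(2, 6), 2), Mul(-4, Add(2, 6))), 266) = Mul(Add(3, Pow(8, 2), Mul(-4, 8)), 266) = Mul(Add(3, 64, -32), 266) = Mul(35, 266) = 9310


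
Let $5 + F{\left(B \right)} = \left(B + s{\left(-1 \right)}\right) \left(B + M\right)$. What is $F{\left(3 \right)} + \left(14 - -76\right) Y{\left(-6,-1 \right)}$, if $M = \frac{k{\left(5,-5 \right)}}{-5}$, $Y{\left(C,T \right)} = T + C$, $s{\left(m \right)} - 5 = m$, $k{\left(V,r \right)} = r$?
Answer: $-607$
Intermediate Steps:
$s{\left(m \right)} = 5 + m$
$Y{\left(C,T \right)} = C + T$
$M = 1$ ($M = - \frac{5}{-5} = \left(-5\right) \left(- \frac{1}{5}\right) = 1$)
$F{\left(B \right)} = -5 + \left(1 + B\right) \left(4 + B\right)$ ($F{\left(B \right)} = -5 + \left(B + \left(5 - 1\right)\right) \left(B + 1\right) = -5 + \left(B + 4\right) \left(1 + B\right) = -5 + \left(4 + B\right) \left(1 + B\right) = -5 + \left(1 + B\right) \left(4 + B\right)$)
$F{\left(3 \right)} + \left(14 - -76\right) Y{\left(-6,-1 \right)} = \left(-1 + 3^{2} + 5 \cdot 3\right) + \left(14 - -76\right) \left(-6 - 1\right) = \left(-1 + 9 + 15\right) + \left(14 + 76\right) \left(-7\right) = 23 + 90 \left(-7\right) = 23 - 630 = -607$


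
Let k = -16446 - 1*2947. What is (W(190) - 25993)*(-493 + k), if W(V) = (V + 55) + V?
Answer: 508246388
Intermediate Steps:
k = -19393 (k = -16446 - 2947 = -19393)
W(V) = 55 + 2*V (W(V) = (55 + V) + V = 55 + 2*V)
(W(190) - 25993)*(-493 + k) = ((55 + 2*190) - 25993)*(-493 - 19393) = ((55 + 380) - 25993)*(-19886) = (435 - 25993)*(-19886) = -25558*(-19886) = 508246388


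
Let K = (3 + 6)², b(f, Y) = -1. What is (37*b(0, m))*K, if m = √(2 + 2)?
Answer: -2997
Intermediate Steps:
m = 2 (m = √4 = 2)
K = 81 (K = 9² = 81)
(37*b(0, m))*K = (37*(-1))*81 = -37*81 = -2997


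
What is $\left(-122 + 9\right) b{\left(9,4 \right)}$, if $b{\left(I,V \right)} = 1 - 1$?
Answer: $0$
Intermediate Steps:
$b{\left(I,V \right)} = 0$ ($b{\left(I,V \right)} = 1 - 1 = 0$)
$\left(-122 + 9\right) b{\left(9,4 \right)} = \left(-122 + 9\right) 0 = \left(-113\right) 0 = 0$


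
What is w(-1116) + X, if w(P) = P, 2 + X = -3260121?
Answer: -3261239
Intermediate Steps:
X = -3260123 (X = -2 - 3260121 = -3260123)
w(-1116) + X = -1116 - 3260123 = -3261239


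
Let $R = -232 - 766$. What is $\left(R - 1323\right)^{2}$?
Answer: $5387041$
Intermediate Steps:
$R = -998$ ($R = -232 - 766 = -998$)
$\left(R - 1323\right)^{2} = \left(-998 - 1323\right)^{2} = \left(-2321\right)^{2} = 5387041$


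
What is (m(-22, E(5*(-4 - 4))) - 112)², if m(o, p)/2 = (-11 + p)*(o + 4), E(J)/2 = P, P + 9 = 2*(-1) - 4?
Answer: 1860496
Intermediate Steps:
P = -15 (P = -9 + (2*(-1) - 4) = -9 + (-2 - 4) = -9 - 6 = -15)
E(J) = -30 (E(J) = 2*(-15) = -30)
m(o, p) = 2*(-11 + p)*(4 + o) (m(o, p) = 2*((-11 + p)*(o + 4)) = 2*((-11 + p)*(4 + o)) = 2*(-11 + p)*(4 + o))
(m(-22, E(5*(-4 - 4))) - 112)² = ((-88 - 22*(-22) + 8*(-30) + 2*(-22)*(-30)) - 112)² = ((-88 + 484 - 240 + 1320) - 112)² = (1476 - 112)² = 1364² = 1860496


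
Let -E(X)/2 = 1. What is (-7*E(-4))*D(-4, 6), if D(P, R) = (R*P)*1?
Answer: -336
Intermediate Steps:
D(P, R) = P*R (D(P, R) = (P*R)*1 = P*R)
E(X) = -2 (E(X) = -2*1 = -2)
(-7*E(-4))*D(-4, 6) = (-7*(-2))*(-4*6) = 14*(-24) = -336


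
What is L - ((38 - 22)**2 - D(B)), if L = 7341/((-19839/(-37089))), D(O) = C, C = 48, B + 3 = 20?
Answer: 89381279/6613 ≈ 13516.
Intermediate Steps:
B = 17 (B = -3 + 20 = 17)
D(O) = 48
L = 90756783/6613 (L = 7341/((-19839*(-1/37089))) = 7341/(6613/12363) = 7341*(12363/6613) = 90756783/6613 ≈ 13724.)
L - ((38 - 22)**2 - D(B)) = 90756783/6613 - ((38 - 22)**2 - 1*48) = 90756783/6613 - (16**2 - 48) = 90756783/6613 - (256 - 48) = 90756783/6613 - 1*208 = 90756783/6613 - 208 = 89381279/6613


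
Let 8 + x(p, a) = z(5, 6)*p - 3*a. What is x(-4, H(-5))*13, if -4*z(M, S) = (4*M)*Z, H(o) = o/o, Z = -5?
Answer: -1443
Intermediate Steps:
H(o) = 1
z(M, S) = 5*M (z(M, S) = -4*M*(-5)/4 = -(-5)*M = 5*M)
x(p, a) = -8 - 3*a + 25*p (x(p, a) = -8 + ((5*5)*p - 3*a) = -8 + (25*p - 3*a) = -8 + (-3*a + 25*p) = -8 - 3*a + 25*p)
x(-4, H(-5))*13 = (-8 - 3*1 + 25*(-4))*13 = (-8 - 3 - 100)*13 = -111*13 = -1443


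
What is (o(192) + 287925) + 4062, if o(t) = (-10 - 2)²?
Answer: 292131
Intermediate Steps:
o(t) = 144 (o(t) = (-12)² = 144)
(o(192) + 287925) + 4062 = (144 + 287925) + 4062 = 288069 + 4062 = 292131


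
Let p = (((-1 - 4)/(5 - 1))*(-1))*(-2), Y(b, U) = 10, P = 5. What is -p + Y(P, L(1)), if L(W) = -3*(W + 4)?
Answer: 25/2 ≈ 12.500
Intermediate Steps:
L(W) = -12 - 3*W (L(W) = -3*(4 + W) = -12 - 3*W)
p = -5/2 (p = (-5/4*(-1))*(-2) = (-5*¼*(-1))*(-2) = -5/4*(-1)*(-2) = (5/4)*(-2) = -5/2 ≈ -2.5000)
-p + Y(P, L(1)) = -1*(-5/2) + 10 = 5/2 + 10 = 25/2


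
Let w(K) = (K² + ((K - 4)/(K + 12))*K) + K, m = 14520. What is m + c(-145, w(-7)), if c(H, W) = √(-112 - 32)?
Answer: 14520 + 12*I ≈ 14520.0 + 12.0*I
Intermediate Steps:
w(K) = K + K² + K*(-4 + K)/(12 + K) (w(K) = (K² + ((-4 + K)/(12 + K))*K) + K = (K² + K*(-4 + K)/(12 + K)) + K = K + K² + K*(-4 + K)/(12 + K))
c(H, W) = 12*I (c(H, W) = √(-144) = 12*I)
m + c(-145, w(-7)) = 14520 + 12*I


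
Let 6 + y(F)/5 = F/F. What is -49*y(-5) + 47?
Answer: 1272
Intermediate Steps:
y(F) = -25 (y(F) = -30 + 5*(F/F) = -30 + 5*1 = -30 + 5 = -25)
-49*y(-5) + 47 = -49*(-25) + 47 = 1225 + 47 = 1272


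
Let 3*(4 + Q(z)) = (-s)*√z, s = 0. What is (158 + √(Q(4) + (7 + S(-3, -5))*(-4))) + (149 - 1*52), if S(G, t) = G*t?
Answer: 255 + 2*I*√23 ≈ 255.0 + 9.5917*I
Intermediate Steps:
Q(z) = -4 (Q(z) = -4 + ((-1*0)*√z)/3 = -4 + (0*√z)/3 = -4 + (⅓)*0 = -4 + 0 = -4)
(158 + √(Q(4) + (7 + S(-3, -5))*(-4))) + (149 - 1*52) = (158 + √(-4 + (7 - 3*(-5))*(-4))) + (149 - 1*52) = (158 + √(-4 + (7 + 15)*(-4))) + (149 - 52) = (158 + √(-4 + 22*(-4))) + 97 = (158 + √(-4 - 88)) + 97 = (158 + √(-92)) + 97 = (158 + 2*I*√23) + 97 = 255 + 2*I*√23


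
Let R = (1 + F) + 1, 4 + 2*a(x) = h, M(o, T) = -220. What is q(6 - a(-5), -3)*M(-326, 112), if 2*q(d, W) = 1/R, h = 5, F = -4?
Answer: 55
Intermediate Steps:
a(x) = 1/2 (a(x) = -2 + (1/2)*5 = -2 + 5/2 = 1/2)
R = -2 (R = (1 - 4) + 1 = -3 + 1 = -2)
q(d, W) = -1/4 (q(d, W) = (1/2)/(-2) = (1/2)*(-1/2) = -1/4)
q(6 - a(-5), -3)*M(-326, 112) = -1/4*(-220) = 55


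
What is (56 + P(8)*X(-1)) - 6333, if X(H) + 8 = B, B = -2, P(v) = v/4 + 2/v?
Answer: -12599/2 ≈ -6299.5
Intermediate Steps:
P(v) = 2/v + v/4 (P(v) = v*(¼) + 2/v = v/4 + 2/v = 2/v + v/4)
X(H) = -10 (X(H) = -8 - 2 = -10)
(56 + P(8)*X(-1)) - 6333 = (56 + (2/8 + (¼)*8)*(-10)) - 6333 = (56 + (2*(⅛) + 2)*(-10)) - 6333 = (56 + (¼ + 2)*(-10)) - 6333 = (56 + (9/4)*(-10)) - 6333 = (56 - 45/2) - 6333 = 67/2 - 6333 = -12599/2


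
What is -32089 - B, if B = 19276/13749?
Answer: -441210937/13749 ≈ -32090.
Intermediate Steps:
B = 19276/13749 (B = 19276*(1/13749) = 19276/13749 ≈ 1.4020)
-32089 - B = -32089 - 1*19276/13749 = -32089 - 19276/13749 = -441210937/13749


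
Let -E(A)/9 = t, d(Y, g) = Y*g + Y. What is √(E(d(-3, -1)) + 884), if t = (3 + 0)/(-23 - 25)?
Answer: √14153/4 ≈ 29.742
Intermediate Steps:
t = -1/16 (t = 3/(-48) = 3*(-1/48) = -1/16 ≈ -0.062500)
d(Y, g) = Y + Y*g
E(A) = 9/16 (E(A) = -9*(-1/16) = 9/16)
√(E(d(-3, -1)) + 884) = √(9/16 + 884) = √(14153/16) = √14153/4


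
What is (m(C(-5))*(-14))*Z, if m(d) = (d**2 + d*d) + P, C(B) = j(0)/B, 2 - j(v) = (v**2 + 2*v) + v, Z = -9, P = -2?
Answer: -5292/25 ≈ -211.68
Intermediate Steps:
j(v) = 2 - v**2 - 3*v (j(v) = 2 - ((v**2 + 2*v) + v) = 2 - (v**2 + 3*v) = 2 + (-v**2 - 3*v) = 2 - v**2 - 3*v)
C(B) = 2/B (C(B) = (2 - 1*0**2 - 3*0)/B = (2 - 1*0 + 0)/B = (2 + 0 + 0)/B = 2/B)
m(d) = -2 + 2*d**2 (m(d) = (d**2 + d*d) - 2 = (d**2 + d**2) - 2 = 2*d**2 - 2 = -2 + 2*d**2)
(m(C(-5))*(-14))*Z = ((-2 + 2*(2/(-5))**2)*(-14))*(-9) = ((-2 + 2*(2*(-1/5))**2)*(-14))*(-9) = ((-2 + 2*(-2/5)**2)*(-14))*(-9) = ((-2 + 2*(4/25))*(-14))*(-9) = ((-2 + 8/25)*(-14))*(-9) = -42/25*(-14)*(-9) = (588/25)*(-9) = -5292/25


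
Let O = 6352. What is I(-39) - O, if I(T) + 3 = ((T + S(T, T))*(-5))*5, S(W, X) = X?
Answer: -4405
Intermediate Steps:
I(T) = -3 - 50*T (I(T) = -3 + ((T + T)*(-5))*5 = -3 + ((2*T)*(-5))*5 = -3 - 10*T*5 = -3 - 50*T)
I(-39) - O = (-3 - 50*(-39)) - 1*6352 = (-3 + 1950) - 6352 = 1947 - 6352 = -4405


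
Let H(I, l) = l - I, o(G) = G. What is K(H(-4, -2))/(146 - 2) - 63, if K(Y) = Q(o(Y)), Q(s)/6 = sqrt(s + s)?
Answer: -755/12 ≈ -62.917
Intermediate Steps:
Q(s) = 6*sqrt(2)*sqrt(s) (Q(s) = 6*sqrt(s + s) = 6*sqrt(2*s) = 6*(sqrt(2)*sqrt(s)) = 6*sqrt(2)*sqrt(s))
K(Y) = 6*sqrt(2)*sqrt(Y)
K(H(-4, -2))/(146 - 2) - 63 = (6*sqrt(2)*sqrt(-2 - 1*(-4)))/(146 - 2) - 63 = (6*sqrt(2)*sqrt(-2 + 4))/144 - 63 = (6*sqrt(2)*sqrt(2))*(1/144) - 63 = 12*(1/144) - 63 = 1/12 - 63 = -755/12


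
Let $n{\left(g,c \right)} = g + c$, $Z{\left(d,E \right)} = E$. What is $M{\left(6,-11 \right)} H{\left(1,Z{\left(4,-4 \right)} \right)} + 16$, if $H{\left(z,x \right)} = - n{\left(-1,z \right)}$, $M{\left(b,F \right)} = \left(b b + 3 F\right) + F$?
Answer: $16$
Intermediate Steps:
$n{\left(g,c \right)} = c + g$
$M{\left(b,F \right)} = b^{2} + 4 F$ ($M{\left(b,F \right)} = \left(b^{2} + 3 F\right) + F = b^{2} + 4 F$)
$H{\left(z,x \right)} = 1 - z$ ($H{\left(z,x \right)} = - (z - 1) = - (-1 + z) = 1 - z$)
$M{\left(6,-11 \right)} H{\left(1,Z{\left(4,-4 \right)} \right)} + 16 = \left(6^{2} + 4 \left(-11\right)\right) \left(1 - 1\right) + 16 = \left(36 - 44\right) \left(1 - 1\right) + 16 = \left(-8\right) 0 + 16 = 0 + 16 = 16$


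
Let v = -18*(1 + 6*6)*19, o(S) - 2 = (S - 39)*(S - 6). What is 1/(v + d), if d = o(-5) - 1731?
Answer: -1/13899 ≈ -7.1948e-5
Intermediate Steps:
o(S) = 2 + (-39 + S)*(-6 + S) (o(S) = 2 + (S - 39)*(S - 6) = 2 + (-39 + S)*(-6 + S))
d = -1245 (d = (236 + (-5)² - 45*(-5)) - 1731 = (236 + 25 + 225) - 1731 = 486 - 1731 = -1245)
v = -12654 (v = -18*(1 + 36)*19 = -18*37*19 = -666*19 = -12654)
1/(v + d) = 1/(-12654 - 1245) = 1/(-13899) = -1/13899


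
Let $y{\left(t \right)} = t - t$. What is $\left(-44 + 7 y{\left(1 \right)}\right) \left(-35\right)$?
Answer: $1540$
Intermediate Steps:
$y{\left(t \right)} = 0$
$\left(-44 + 7 y{\left(1 \right)}\right) \left(-35\right) = \left(-44 + 7 \cdot 0\right) \left(-35\right) = \left(-44 + 0\right) \left(-35\right) = \left(-44\right) \left(-35\right) = 1540$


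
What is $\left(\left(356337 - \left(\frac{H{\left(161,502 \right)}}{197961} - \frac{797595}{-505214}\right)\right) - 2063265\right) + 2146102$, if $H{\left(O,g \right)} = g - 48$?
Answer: $\frac{43922805621380845}{100012668654} \approx 4.3917 \cdot 10^{5}$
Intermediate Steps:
$H{\left(O,g \right)} = -48 + g$ ($H{\left(O,g \right)} = g - 48 = -48 + g$)
$\left(\left(356337 - \left(\frac{H{\left(161,502 \right)}}{197961} - \frac{797595}{-505214}\right)\right) - 2063265\right) + 2146102 = \left(\left(356337 - \left(\frac{-48 + 502}{197961} - \frac{797595}{-505214}\right)\right) - 2063265\right) + 2146102 = \left(\left(356337 - \left(454 \cdot \frac{1}{197961} - - \frac{797595}{505214}\right)\right) - 2063265\right) + 2146102 = \left(\left(356337 - \left(\frac{454}{197961} + \frac{797595}{505214}\right)\right) - 2063265\right) + 2146102 = \left(\left(356337 - \frac{158122070951}{100012668654}\right) - 2063265\right) + 2146102 = \left(\frac{35638056188089447}{100012668654} - 2063265\right) + 2146102 = - \frac{170714582602305863}{100012668654} + 2146102 = \frac{43922805621380845}{100012668654}$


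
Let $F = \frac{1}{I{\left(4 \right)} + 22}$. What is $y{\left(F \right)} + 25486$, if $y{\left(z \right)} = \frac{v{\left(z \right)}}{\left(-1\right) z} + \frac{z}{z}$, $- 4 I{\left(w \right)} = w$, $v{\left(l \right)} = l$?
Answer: $25486$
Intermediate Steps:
$I{\left(w \right)} = - \frac{w}{4}$
$F = \frac{1}{21}$ ($F = \frac{1}{\left(- \frac{1}{4}\right) 4 + 22} = \frac{1}{-1 + 22} = \frac{1}{21} \approx 0.047619$)
$y{\left(z \right)} = 0$ ($y{\left(z \right)} = \frac{z}{\left(-1\right) z} + \frac{z}{z} = z \left(- \frac{1}{z}\right) + 1 = -1 + 1 = 0$)
$y{\left(F \right)} + 25486 = 0 + 25486 = 25486$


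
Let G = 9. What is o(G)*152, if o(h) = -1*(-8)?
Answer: 1216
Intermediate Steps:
o(h) = 8
o(G)*152 = 8*152 = 1216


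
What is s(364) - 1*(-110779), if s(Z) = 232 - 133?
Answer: 110878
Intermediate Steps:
s(Z) = 99
s(364) - 1*(-110779) = 99 - 1*(-110779) = 99 + 110779 = 110878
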